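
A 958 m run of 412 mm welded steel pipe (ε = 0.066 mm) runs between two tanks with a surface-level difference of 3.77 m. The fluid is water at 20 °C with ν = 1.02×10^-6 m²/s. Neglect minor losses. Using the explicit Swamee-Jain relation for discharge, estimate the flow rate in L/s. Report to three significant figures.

Swamee-Jain (Type II): Q = -0.965·√(gD⁵h_f/L)·ln[ε/(3.7D) + √(3.17ν²L/(gD³h_f))]
√(gD⁵h_f/L) = √(9.81·0.412⁵·3.77/958) = 0.02141
ε/(3.7D) = 4.33×10^-5; √(3.17ν²L/(gD³h_f)) = 3.50×10^-5
Q = -0.965·0.02141·ln(7.825×10^-5) = 0.1953 m³/s
Check: V = 1.47 m/s, Re = 5.92×10^5, f = 0.01489, h_f = 3.79 m ≈ 3.77 m ✓

Q ≈ 195 L/s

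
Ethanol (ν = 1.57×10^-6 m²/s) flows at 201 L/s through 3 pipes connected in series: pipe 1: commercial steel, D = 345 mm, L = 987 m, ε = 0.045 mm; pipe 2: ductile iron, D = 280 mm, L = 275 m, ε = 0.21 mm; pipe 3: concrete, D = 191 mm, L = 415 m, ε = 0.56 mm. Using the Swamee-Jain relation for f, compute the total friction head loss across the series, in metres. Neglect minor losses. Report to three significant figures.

H ≈ 163 m

Pipe 1: V = 2.150 m/s, Re = 4.72×10^5, ε/D = 1.30×10^-4, f = 0.01490, h_1 = f(L/D)V²/2g = 10.04 m
Pipe 2: V = 3.264 m/s, Re = 5.82×10^5, ε/D = 7.50×10^-4, f = 0.01908, h_2 = f(L/D)V²/2g = 10.18 m
Pipe 3: V = 7.015 m/s, Re = 8.53×10^5, ε/D = 0.00293, f = 0.02624, h_3 = f(L/D)V²/2g = 143.0 m
Series → Q common, losses add: H = Σh = 163.2 m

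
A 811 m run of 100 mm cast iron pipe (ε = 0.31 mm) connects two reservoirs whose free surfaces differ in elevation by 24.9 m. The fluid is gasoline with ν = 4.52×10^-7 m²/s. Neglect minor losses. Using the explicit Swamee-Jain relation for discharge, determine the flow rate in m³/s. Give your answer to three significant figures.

Q ≈ 0.0118 m³/s

Swamee-Jain (Type II): Q = -0.965·√(gD⁵h_f/L)·ln[ε/(3.7D) + √(3.17ν²L/(gD³h_f))]
√(gD⁵h_f/L) = √(9.81·0.100⁵·24.9/811) = 0.001735
ε/(3.7D) = 8.38×10^-4; √(3.17ν²L/(gD³h_f)) = 4.64×10^-5
Q = -0.965·0.001735·ln(8.842×10^-4) = 0.01177 m³/s
Check: V = 1.50 m/s, Re = 3.32×10^5, f = 0.02695, h_f = 25.0 m ≈ 24.9 m ✓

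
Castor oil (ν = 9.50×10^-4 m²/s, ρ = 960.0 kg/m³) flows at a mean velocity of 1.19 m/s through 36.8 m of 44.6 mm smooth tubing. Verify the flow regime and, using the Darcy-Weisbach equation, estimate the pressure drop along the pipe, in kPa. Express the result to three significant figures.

Re = VD/ν = 1.19·0.04460/9.50×10^-4 = 55.9 → laminar (Re < 2300)
f = 64/Re = 1.146
h_f = f(L/D)V²/(2g) = 1.146·(36.8/0.04460)·1.19²/(2·9.81) = 68.22 m
Δp = ρg·h_f = 960.0·9.81·68.22 = 642.5 kPa

Δp ≈ 642 kPa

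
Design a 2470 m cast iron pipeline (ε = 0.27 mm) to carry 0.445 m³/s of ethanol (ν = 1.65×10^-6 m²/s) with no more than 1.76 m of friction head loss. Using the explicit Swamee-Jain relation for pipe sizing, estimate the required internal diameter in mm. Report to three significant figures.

D ≈ 839 mm

Swamee-Jain (Type III): D = 0.66·[ε^1.25·(LQ²/(gh_f))^4.75 + ν·Q^9.4·(L/(gh_f))^5.2]^0.04
LQ²/(gh_f) = 28.33; L/(gh_f) = 143.1
Term 1 = ε^1.25·(…)^4.75 = 274; Term 2 = ν·Q^9.4·(…)^5.2 = 132
D = 0.66·(274 + 132)^0.04 = 0.8392 m = 839 mm
Check: V = 0.804 m/s, Re = 4.09×10^5, f = 0.01678, h_f = 1.63 m ≈ 1.76 m ✓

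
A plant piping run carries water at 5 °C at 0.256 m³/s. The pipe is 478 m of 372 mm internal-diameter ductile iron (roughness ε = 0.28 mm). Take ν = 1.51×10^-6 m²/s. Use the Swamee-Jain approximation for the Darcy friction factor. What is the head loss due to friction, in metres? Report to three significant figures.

h_f ≈ 6.94 m

V = 4Q/(πD²) = 4·0.256/(π·0.372²) = 2.355 m/s
Re = VD/ν = 2.355·0.372/1.51×10^-6 = 5.80×10^5 → turbulent
ε/D = 0.28/372 = 7.53×10^-4
Swamee-Jain: f = 0.01909
h_f = f(L/D)V²/(2g) = 0.01909·(478/0.372)·2.355²/(2·9.81) = 6.937 m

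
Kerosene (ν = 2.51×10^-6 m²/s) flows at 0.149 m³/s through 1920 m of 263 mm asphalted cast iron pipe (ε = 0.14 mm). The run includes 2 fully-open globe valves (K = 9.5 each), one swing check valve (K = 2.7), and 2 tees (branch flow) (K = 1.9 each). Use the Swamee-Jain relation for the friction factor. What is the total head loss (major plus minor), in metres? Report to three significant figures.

V = 4Q/(πD²) = 2.743 m/s; V²/2g = 0.3834 m
Re = 2.87×10^5, ε/D = 5.32×10^-4 → f = 0.01857 (Swamee-Jain)
Major: h_f = f(L/D)·V²/2g = 0.01857·7300·0.3834 = 51.97 m
Minor: ΣK = 25.5; h_m = ΣK·V²/2g = 9.777 m
Total H_L = 51.97 + 9.777 = 61.75 m

H_L ≈ 61.7 m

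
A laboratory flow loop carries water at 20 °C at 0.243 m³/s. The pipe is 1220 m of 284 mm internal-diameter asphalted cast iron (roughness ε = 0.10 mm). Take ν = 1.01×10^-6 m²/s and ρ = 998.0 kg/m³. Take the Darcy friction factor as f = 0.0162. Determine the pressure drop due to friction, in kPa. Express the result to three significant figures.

V = 4Q/(πD²) = 4·0.243/(π·0.284²) = 3.836 m/s
h_f = f(L/D)V²/(2g) = 0.01620·(1220/0.284)·3.836²/(2·9.81) = 52.19 m
Δp = ρg·h_f = 998.0·9.81·52.19 = 511.0 kPa

Δp ≈ 511 kPa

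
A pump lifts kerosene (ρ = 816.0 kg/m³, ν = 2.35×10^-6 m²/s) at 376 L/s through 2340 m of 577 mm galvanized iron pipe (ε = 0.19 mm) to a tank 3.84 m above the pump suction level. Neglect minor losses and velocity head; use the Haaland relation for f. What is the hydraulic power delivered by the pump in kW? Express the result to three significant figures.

V = 4Q/(πD²) = 1.438 m/s; Re = 3.53×10^5; ε/D = 3.29×10^-4; f = 0.01678
h_f = f(L/D)V²/2g = 7.172 m
Total head H = z + h_f = 3.84 + 7.172 = 11.01 m
P_hyd = ρgQH = 816.0·9.81·0.376·11.01 = 33.14 kW

P_hyd ≈ 33.1 kW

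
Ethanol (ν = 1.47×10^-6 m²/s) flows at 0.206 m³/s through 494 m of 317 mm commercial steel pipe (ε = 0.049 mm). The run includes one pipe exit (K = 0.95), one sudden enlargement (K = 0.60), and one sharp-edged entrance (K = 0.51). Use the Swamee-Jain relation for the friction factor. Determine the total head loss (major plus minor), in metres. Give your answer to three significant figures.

V = 4Q/(πD²) = 2.610 m/s; V²/2g = 0.3472 m
Re = 5.63×10^5, ε/D = 1.55×10^-4 → f = 0.01490 (Swamee-Jain)
Major: h_f = f(L/D)·V²/2g = 0.01490·1558·0.3472 = 8.062 m
Minor: ΣK = 2.06; h_m = ΣK·V²/2g = 0.7153 m
Total H_L = 8.062 + 0.7153 = 8.777 m

H_L ≈ 8.78 m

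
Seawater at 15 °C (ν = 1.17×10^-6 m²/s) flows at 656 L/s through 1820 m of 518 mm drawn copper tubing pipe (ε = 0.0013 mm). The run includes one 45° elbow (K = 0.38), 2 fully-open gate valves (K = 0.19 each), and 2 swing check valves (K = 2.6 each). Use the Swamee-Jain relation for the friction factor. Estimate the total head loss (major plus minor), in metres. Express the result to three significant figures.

V = 4Q/(πD²) = 3.113 m/s; V²/2g = 0.4939 m
Re = 1.38×10^6, ε/D = 2.51×10^-6 → f = 0.01108 (Swamee-Jain)
Major: h_f = f(L/D)·V²/2g = 0.01108·3514·0.4939 = 19.23 m
Minor: ΣK = 5.96; h_m = ΣK·V²/2g = 2.943 m
Total H_L = 19.23 + 2.943 = 22.17 m

H_L ≈ 22.2 m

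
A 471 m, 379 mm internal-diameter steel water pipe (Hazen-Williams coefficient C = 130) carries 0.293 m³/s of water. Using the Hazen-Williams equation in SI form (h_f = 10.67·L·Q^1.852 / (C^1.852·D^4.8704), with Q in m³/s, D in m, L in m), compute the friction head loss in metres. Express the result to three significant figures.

h_f ≈ 7.10 m

h_f = 10.67·471·0.293^1.852 / (130^1.852·0.379^4.8704) = 7.096 m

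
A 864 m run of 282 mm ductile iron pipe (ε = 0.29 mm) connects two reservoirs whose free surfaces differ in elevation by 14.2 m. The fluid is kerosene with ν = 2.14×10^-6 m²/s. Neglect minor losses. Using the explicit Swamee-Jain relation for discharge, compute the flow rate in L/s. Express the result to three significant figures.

Q ≈ 131 L/s

Swamee-Jain (Type II): Q = -0.965·√(gD⁵h_f/L)·ln[ε/(3.7D) + √(3.17ν²L/(gD³h_f))]
√(gD⁵h_f/L) = √(9.81·0.282⁵·14.2/864) = 0.01696
ε/(3.7D) = 2.78×10^-4; √(3.17ν²L/(gD³h_f)) = 6.34×10^-5
Q = -0.965·0.01696·ln(3.413×10^-4) = 0.1306 m³/s
Check: V = 2.09 m/s, Re = 2.76×10^5, f = 0.02094, h_f = 14.3 m ≈ 14.2 m ✓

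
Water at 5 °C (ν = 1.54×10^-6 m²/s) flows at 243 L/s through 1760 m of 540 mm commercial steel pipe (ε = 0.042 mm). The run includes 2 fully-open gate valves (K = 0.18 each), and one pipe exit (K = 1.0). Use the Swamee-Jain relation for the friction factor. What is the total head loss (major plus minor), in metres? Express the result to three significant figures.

V = 4Q/(πD²) = 1.061 m/s; V²/2g = 0.05738 m
Re = 3.72×10^5, ε/D = 7.78×10^-5 → f = 0.01476 (Swamee-Jain)
Major: h_f = f(L/D)·V²/2g = 0.01476·3259·0.05738 = 2.760 m
Minor: ΣK = 1.36; h_m = ΣK·V²/2g = 0.07804 m
Total H_L = 2.760 + 0.07804 = 2.839 m

H_L ≈ 2.84 m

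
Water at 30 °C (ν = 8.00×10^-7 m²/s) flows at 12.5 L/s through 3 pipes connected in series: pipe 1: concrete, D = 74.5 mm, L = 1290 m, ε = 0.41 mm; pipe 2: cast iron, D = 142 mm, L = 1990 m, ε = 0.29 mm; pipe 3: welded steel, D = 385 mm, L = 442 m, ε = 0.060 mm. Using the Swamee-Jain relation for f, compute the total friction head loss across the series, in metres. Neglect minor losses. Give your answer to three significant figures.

Pipe 1: V = 2.868 m/s, Re = 2.67×10^5, ε/D = 0.00550, f = 0.03175, h_1 = f(L/D)V²/2g = 230.4 m
Pipe 2: V = 0.7893 m/s, Re = 1.40×10^5, ε/D = 0.00204, f = 0.02498, h_2 = f(L/D)V²/2g = 11.11 m
Pipe 3: V = 0.1074 m/s, Re = 5.17×10^4, ε/D = 1.56×10^-4, f = 0.02124, h_3 = f(L/D)V²/2g = 0.01433 m
Series → Q common, losses add: H = Σh = 241.5 m

H ≈ 242 m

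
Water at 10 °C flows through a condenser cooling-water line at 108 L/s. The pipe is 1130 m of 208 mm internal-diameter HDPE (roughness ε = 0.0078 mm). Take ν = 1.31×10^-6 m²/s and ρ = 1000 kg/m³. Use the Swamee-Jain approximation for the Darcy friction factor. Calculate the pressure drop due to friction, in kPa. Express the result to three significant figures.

V = 4Q/(πD²) = 4·0.108/(π·0.208²) = 3.178 m/s
Re = VD/ν = 3.178·0.208/1.31×10^-6 = 5.05×10^5 → turbulent
ε/D = 0.0078/208 = 3.75×10^-5
Swamee-Jain: f = 0.01364
h_f = f(L/D)V²/(2g) = 0.01364·(1130/0.208)·3.178²/(2·9.81) = 38.17 m
Δp = ρg·h_f = 1000·9.81·38.17 = 374.4 kPa

Δp ≈ 374 kPa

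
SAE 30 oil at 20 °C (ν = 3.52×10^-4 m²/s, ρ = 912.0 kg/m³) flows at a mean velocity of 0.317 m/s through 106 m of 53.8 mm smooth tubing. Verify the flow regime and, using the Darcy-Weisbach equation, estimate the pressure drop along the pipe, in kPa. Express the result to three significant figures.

Δp ≈ 119 kPa

Re = VD/ν = 0.317·0.05380/3.52×10^-4 = 48.5 → laminar (Re < 2300)
f = 64/Re = 1.321
h_f = f(L/D)V²/(2g) = 1.321·(106/0.05380)·0.317²/(2·9.81) = 13.33 m
Δp = ρg·h_f = 912.0·9.81·13.33 = 119.3 kPa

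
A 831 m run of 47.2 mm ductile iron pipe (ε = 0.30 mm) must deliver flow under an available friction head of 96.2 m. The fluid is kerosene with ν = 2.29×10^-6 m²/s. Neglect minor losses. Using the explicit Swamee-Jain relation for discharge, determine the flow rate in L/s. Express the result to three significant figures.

Swamee-Jain (Type II): Q = -0.965·√(gD⁵h_f/L)·ln[ε/(3.7D) + √(3.17ν²L/(gD³h_f))]
√(gD⁵h_f/L) = √(9.81·0.0472⁵·96.2/831) = 5.158×10^-4
ε/(3.7D) = 0.00172; √(3.17ν²L/(gD³h_f)) = 3.73×10^-4
Q = -0.965·5.158×10^-4·ln(0.002091) = 0.003071 m³/s
Check: V = 1.76 m/s, Re = 3.62×10^4, f = 0.03524, h_f = 97.4 m ≈ 96.2 m ✓

Q ≈ 3.07 L/s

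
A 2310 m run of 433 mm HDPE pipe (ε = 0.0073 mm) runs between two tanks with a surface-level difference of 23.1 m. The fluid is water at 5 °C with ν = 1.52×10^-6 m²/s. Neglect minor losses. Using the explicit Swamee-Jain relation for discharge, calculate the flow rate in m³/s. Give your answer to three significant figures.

Swamee-Jain (Type II): Q = -0.965·√(gD⁵h_f/L)·ln[ε/(3.7D) + √(3.17ν²L/(gD³h_f))]
√(gD⁵h_f/L) = √(9.81·0.433⁵·23.1/2310) = 0.03864
ε/(3.7D) = 4.56×10^-6; √(3.17ν²L/(gD³h_f)) = 3.03×10^-5
Q = -0.965·0.03864·ln(3.488×10^-5) = 0.3827 m³/s
Check: V = 2.60 m/s, Re = 7.40×10^5, f = 0.01256, h_f = 23.1 m ≈ 23.1 m ✓

Q ≈ 0.383 m³/s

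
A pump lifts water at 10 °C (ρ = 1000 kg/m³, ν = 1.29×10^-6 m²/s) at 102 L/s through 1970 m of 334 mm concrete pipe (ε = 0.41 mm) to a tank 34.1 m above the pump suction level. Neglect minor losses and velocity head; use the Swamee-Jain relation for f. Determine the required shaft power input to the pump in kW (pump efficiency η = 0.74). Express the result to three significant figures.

P_shaft ≈ 58.0 kW

V = 4Q/(πD²) = 1.164 m/s; Re = 3.01×10^5; ε/D = 0.00123; f = 0.02164
h_f = f(L/D)V²/2g = 8.816 m
Total head H = z + h_f = 34.1 + 8.816 = 42.92 m
P_hyd = ρgQH = 1000·9.81·0.102·42.92 = 42.94 kW
P_shaft = P_hyd/η = 42.94/0.74 = 58.03 kW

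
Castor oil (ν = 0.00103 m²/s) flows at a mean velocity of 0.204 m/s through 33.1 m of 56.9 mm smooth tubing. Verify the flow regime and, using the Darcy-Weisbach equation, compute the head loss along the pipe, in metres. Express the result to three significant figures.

Re = VD/ν = 0.204·0.05690/0.00103 = 11.3 → laminar (Re < 2300)
f = 64/Re = 5.679
h_f = f(L/D)V²/(2g) = 5.679·(33.1/0.05690)·0.204²/(2·9.81) = 7.007 m

h_f ≈ 7.01 m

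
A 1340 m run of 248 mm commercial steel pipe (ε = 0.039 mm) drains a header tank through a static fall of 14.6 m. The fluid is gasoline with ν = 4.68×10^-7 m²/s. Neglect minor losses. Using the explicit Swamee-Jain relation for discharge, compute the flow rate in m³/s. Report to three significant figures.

Swamee-Jain (Type II): Q = -0.965·√(gD⁵h_f/L)·ln[ε/(3.7D) + √(3.17ν²L/(gD³h_f))]
√(gD⁵h_f/L) = √(9.81·0.248⁵·14.6/1340) = 0.01001
ε/(3.7D) = 4.25×10^-5; √(3.17ν²L/(gD³h_f)) = 2.06×10^-5
Q = -0.965·0.01001·ln(6.314×10^-5) = 0.09344 m³/s
Check: V = 1.93 m/s, Re = 1.03×10^6, f = 0.01425, h_f = 14.7 m ≈ 14.6 m ✓

Q ≈ 0.0934 m³/s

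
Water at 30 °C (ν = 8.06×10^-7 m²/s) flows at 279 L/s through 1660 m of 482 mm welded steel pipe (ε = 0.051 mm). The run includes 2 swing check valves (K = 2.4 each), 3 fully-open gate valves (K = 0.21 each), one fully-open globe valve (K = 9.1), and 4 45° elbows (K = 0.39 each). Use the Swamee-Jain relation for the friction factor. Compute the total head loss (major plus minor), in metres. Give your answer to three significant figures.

H_L ≈ 7.54 m

V = 4Q/(πD²) = 1.529 m/s; V²/2g = 0.1192 m
Re = 9.14×10^5, ε/D = 1.06×10^-4 → f = 0.01369 (Swamee-Jain)
Major: h_f = f(L/D)·V²/2g = 0.01369·3444·0.1192 = 5.620 m
Minor: ΣK = 16.1; h_m = ΣK·V²/2g = 1.917 m
Total H_L = 5.620 + 1.917 = 7.537 m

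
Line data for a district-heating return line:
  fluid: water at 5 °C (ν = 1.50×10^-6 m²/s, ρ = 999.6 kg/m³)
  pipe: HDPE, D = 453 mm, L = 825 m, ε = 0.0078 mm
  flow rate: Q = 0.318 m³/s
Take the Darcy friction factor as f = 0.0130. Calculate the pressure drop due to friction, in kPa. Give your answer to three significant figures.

Δp ≈ 46.1 kPa

V = 4Q/(πD²) = 4·0.318/(π·0.453²) = 1.973 m/s
h_f = f(L/D)V²/(2g) = 0.01300·(825/0.453)·1.973²/(2·9.81) = 4.698 m
Δp = ρg·h_f = 999.6·9.81·4.698 = 46.07 kPa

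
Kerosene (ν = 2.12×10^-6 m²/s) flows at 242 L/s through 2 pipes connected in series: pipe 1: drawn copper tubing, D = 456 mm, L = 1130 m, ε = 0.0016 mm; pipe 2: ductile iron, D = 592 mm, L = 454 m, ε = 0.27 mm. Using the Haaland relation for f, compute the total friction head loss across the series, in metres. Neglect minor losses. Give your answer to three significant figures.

H ≈ 4.49 m

Pipe 1: V = 1.482 m/s, Re = 3.19×10^5, ε/D = 3.51×10^-6, f = 0.01421, h_1 = f(L/D)V²/2g = 3.941 m
Pipe 2: V = 0.8792 m/s, Re = 2.46×10^5, ε/D = 4.56×10^-4, f = 0.01808, h_2 = f(L/D)V²/2g = 0.5463 m
Series → Q common, losses add: H = Σh = 4.487 m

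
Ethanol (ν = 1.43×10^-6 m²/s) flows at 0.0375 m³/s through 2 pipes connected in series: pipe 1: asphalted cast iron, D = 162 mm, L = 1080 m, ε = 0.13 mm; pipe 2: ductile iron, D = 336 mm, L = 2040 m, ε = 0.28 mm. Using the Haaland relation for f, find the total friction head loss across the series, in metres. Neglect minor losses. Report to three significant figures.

H ≈ 23.7 m

Pipe 1: V = 1.819 m/s, Re = 2.06×10^5, ε/D = 8.02×10^-4, f = 0.02005, h_1 = f(L/D)V²/2g = 22.55 m
Pipe 2: V = 0.4229 m/s, Re = 9.94×10^4, ε/D = 8.33×10^-4, f = 0.02139, h_2 = f(L/D)V²/2g = 1.184 m
Series → Q common, losses add: H = Σh = 23.73 m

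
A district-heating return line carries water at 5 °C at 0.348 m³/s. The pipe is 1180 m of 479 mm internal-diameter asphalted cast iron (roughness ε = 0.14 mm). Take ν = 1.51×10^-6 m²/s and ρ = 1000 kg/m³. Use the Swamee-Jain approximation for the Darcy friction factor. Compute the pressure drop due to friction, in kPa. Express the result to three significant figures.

V = 4Q/(πD²) = 4·0.348/(π·0.479²) = 1.931 m/s
Re = VD/ν = 1.931·0.479/1.51×10^-6 = 6.13×10^5 → turbulent
ε/D = 0.14/479 = 2.92×10^-4
Swamee-Jain: f = 0.01610
h_f = f(L/D)V²/(2g) = 0.01610·(1180/0.479)·1.931²/(2·9.81) = 7.537 m
Δp = ρg·h_f = 1000·9.81·7.537 = 73.93 kPa

Δp ≈ 73.9 kPa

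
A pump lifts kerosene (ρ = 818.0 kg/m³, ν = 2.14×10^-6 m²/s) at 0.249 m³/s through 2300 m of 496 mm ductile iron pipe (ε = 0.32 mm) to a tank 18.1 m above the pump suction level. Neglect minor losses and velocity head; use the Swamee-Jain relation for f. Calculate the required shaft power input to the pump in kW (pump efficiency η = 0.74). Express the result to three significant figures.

V = 4Q/(πD²) = 1.289 m/s; Re = 2.99×10^5; ε/D = 6.45×10^-4; f = 0.01912
h_f = f(L/D)V²/2g = 7.505 m
Total head H = z + h_f = 18.1 + 7.505 = 25.60 m
P_hyd = ρgQH = 818.0·9.81·0.249·25.60 = 51.16 kW
P_shaft = P_hyd/η = 51.16/0.74 = 69.14 kW

P_shaft ≈ 69.1 kW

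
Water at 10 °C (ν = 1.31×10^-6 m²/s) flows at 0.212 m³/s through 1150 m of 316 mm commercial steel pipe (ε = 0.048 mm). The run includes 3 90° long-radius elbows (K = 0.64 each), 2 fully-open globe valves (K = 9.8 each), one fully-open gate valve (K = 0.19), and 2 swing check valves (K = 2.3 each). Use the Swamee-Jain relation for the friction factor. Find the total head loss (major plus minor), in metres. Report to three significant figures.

H_L ≈ 29.7 m

V = 4Q/(πD²) = 2.703 m/s; V²/2g = 0.3724 m
Re = 6.52×10^5, ε/D = 1.52×10^-4 → f = 0.01468 (Swamee-Jain)
Major: h_f = f(L/D)·V²/2g = 0.01468·3639·0.3724 = 19.89 m
Minor: ΣK = 26.3; h_m = ΣK·V²/2g = 9.799 m
Total H_L = 19.89 + 9.799 = 29.69 m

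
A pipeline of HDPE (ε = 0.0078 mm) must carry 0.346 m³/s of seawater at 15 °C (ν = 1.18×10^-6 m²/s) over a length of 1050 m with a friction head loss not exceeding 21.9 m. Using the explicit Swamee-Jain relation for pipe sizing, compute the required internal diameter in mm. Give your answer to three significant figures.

D ≈ 359 mm

Swamee-Jain (Type III): D = 0.66·[ε^1.25·(LQ²/(gh_f))^4.75 + ν·Q^9.4·(L/(gh_f))^5.2]^0.04
LQ²/(gh_f) = 0.5851; L/(gh_f) = 4.887
Term 1 = ε^1.25·(…)^4.75 = 3.23×10^-8; Term 2 = ν·Q^9.4·(…)^5.2 = 2.10×10^-7
D = 0.66·(3.23×10^-8 + 2.10×10^-7)^0.04 = 0.3589 m = 359 mm
Check: V = 3.42 m/s, Re = 1.04×10^6, f = 0.01205, h_f = 21.0 m ≈ 21.9 m ✓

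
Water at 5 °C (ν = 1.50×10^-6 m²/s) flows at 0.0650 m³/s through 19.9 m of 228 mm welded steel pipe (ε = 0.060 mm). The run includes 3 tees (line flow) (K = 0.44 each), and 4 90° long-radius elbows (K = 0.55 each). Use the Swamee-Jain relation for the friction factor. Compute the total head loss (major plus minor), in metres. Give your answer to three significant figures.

V = 4Q/(πD²) = 1.592 m/s; V²/2g = 0.1292 m
Re = 2.42×10^5, ε/D = 2.63×10^-4 → f = 0.01718 (Swamee-Jain)
Major: h_f = f(L/D)·V²/2g = 0.01718·87.28·0.1292 = 0.1937 m
Minor: ΣK = 3.52; h_m = ΣK·V²/2g = 0.4547 m
Total H_L = 0.1937 + 0.4547 = 0.6484 m

H_L ≈ 0.648 m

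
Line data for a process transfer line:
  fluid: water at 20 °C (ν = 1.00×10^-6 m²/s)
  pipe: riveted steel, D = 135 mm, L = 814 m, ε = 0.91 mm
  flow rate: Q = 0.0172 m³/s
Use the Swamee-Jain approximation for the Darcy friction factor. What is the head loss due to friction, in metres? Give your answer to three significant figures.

h_f ≈ 15.1 m

V = 4Q/(πD²) = 4·0.0172/(π·0.135²) = 1.202 m/s
Re = VD/ν = 1.202·0.135/1.00×10^-6 = 1.62×10^5 → turbulent
ε/D = 0.91/135 = 0.00674
Swamee-Jain: f = 0.03398
h_f = f(L/D)V²/(2g) = 0.03398·(814/0.135)·1.202²/(2·9.81) = 15.08 m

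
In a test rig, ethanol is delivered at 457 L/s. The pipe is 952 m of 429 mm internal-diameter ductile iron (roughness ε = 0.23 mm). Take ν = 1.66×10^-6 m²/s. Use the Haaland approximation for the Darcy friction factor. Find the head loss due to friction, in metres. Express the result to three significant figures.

V = 4Q/(πD²) = 4·0.457/(π·0.429²) = 3.162 m/s
Re = VD/ν = 3.162·0.429/1.66×10^-6 = 8.17×10^5 → turbulent
ε/D = 0.23/429 = 5.36×10^-4
Haaland: f = 0.01751
h_f = f(L/D)V²/(2g) = 0.01751·(952/0.429)·3.162²/(2·9.81) = 19.79 m

h_f ≈ 19.8 m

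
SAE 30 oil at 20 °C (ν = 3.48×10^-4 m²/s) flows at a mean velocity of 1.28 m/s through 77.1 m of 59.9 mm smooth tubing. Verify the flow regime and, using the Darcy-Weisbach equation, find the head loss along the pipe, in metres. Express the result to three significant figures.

h_f ≈ 31.2 m

Re = VD/ν = 1.28·0.05990/3.48×10^-4 = 220 → laminar (Re < 2300)
f = 64/Re = 0.2905
h_f = f(L/D)V²/(2g) = 0.2905·(77.1/0.05990)·1.28²/(2·9.81) = 31.22 m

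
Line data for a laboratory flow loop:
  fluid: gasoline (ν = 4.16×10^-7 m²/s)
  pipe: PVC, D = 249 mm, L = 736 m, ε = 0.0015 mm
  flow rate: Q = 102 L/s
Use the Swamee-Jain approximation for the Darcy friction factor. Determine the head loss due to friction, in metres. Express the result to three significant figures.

V = 4Q/(πD²) = 4·0.102/(π·0.249²) = 2.095 m/s
Re = VD/ν = 2.095·0.249/4.16×10^-7 = 1.25×10^6 → turbulent
ε/D = 0.0015/249 = 6.02×10^-6
Swamee-Jain: f = 0.01135
h_f = f(L/D)V²/(2g) = 0.01135·(736/0.249)·2.095²/(2·9.81) = 7.503 m

h_f ≈ 7.50 m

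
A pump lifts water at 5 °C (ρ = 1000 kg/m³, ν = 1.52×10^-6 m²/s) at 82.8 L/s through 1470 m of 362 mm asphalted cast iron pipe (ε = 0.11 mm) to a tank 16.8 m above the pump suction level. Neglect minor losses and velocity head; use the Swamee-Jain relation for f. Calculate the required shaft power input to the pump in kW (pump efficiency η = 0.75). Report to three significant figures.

P_shaft ≈ 20.8 kW

V = 4Q/(πD²) = 0.8045 m/s; Re = 1.92×10^5; ε/D = 3.04×10^-4; f = 0.01790
h_f = f(L/D)V²/2g = 2.398 m
Total head H = z + h_f = 16.8 + 2.398 = 19.20 m
P_hyd = ρgQH = 1000·9.81·0.0828·19.20 = 15.59 kW
P_shaft = P_hyd/η = 15.59/0.75 = 20.79 kW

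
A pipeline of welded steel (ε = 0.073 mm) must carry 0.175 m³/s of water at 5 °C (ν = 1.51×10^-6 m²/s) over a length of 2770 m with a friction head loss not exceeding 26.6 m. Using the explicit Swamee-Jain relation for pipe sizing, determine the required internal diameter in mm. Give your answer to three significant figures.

Swamee-Jain (Type III): D = 0.66·[ε^1.25·(LQ²/(gh_f))^4.75 + ν·Q^9.4·(L/(gh_f))^5.2]^0.04
LQ²/(gh_f) = 0.3251; L/(gh_f) = 10.62
Term 1 = ε^1.25·(…)^4.75 = 3.24×10^-8; Term 2 = ν·Q^9.4·(…)^5.2 = 2.50×10^-8
D = 0.66·(3.24×10^-8 + 2.50×10^-8)^0.04 = 0.3388 m = 339 mm
Check: V = 1.94 m/s, Re = 4.36×10^5, f = 0.01584, h_f = 24.9 m ≈ 26.6 m ✓

D ≈ 339 mm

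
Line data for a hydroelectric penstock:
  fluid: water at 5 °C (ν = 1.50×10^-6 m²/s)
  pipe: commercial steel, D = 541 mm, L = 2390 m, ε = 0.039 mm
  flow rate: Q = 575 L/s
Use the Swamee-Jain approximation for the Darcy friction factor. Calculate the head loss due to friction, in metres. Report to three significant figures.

h_f ≈ 18.6 m

V = 4Q/(πD²) = 4·0.575/(π·0.541²) = 2.501 m/s
Re = VD/ν = 2.501·0.541/1.50×10^-6 = 9.02×10^5 → turbulent
ε/D = 0.039/541 = 7.21×10^-5
Swamee-Jain: f = 0.01320
h_f = f(L/D)V²/(2g) = 0.01320·(2390/0.541)·2.501²/(2·9.81) = 18.60 m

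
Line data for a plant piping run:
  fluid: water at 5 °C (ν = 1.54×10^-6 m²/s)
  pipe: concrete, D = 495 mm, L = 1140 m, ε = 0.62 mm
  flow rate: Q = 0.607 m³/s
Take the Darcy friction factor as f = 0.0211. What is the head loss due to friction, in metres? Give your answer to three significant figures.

V = 4Q/(πD²) = 4·0.607/(π·0.495²) = 3.154 m/s
h_f = f(L/D)V²/(2g) = 0.02110·(1140/0.495)·3.154²/(2·9.81) = 24.64 m

h_f ≈ 24.6 m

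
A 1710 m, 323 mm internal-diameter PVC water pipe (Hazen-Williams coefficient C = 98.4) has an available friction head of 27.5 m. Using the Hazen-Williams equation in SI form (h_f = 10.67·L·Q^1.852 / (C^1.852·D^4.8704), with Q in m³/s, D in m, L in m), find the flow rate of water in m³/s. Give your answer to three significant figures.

Rearranging: Q = [h_f·C^1.852·D^4.8704 / (10.67·L)]^(1/1.852)
Q = [27.5·98.4^1.852·0.323^4.8704 / (10.67·1710)]^0.540 = 0.1509 m³/s

Q ≈ 0.151 m³/s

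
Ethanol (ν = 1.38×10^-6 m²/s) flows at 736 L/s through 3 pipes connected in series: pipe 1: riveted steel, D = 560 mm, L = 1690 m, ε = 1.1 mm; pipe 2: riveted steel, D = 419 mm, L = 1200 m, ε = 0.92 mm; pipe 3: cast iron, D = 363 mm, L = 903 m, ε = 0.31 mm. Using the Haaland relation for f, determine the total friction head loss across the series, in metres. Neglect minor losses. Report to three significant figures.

Pipe 1: V = 2.988 m/s, Re = 1.21×10^6, ε/D = 0.00196, f = 0.02349, h_1 = f(L/D)V²/2g = 32.27 m
Pipe 2: V = 5.338 m/s, Re = 1.62×10^6, ε/D = 0.00220, f = 0.02416, h_2 = f(L/D)V²/2g = 100.5 m
Pipe 3: V = 7.112 m/s, Re = 1.87×10^6, ε/D = 8.54×10^-4, f = 0.01910, h_3 = f(L/D)V²/2g = 122.5 m
Series → Q common, losses add: H = Σh = 255.2 m

H ≈ 255 m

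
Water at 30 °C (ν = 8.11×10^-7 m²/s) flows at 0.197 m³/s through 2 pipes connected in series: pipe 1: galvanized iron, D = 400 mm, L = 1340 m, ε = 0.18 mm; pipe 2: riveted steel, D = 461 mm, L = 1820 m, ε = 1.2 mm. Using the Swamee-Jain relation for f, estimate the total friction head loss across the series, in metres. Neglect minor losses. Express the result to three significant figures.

Pipe 1: V = 1.568 m/s, Re = 7.73×10^5, ε/D = 4.50×10^-4, f = 0.01711, h_1 = f(L/D)V²/2g = 7.179 m
Pipe 2: V = 1.180 m/s, Re = 6.71×10^5, ε/D = 0.00260, f = 0.02547, h_2 = f(L/D)V²/2g = 7.139 m
Series → Q common, losses add: H = Σh = 14.32 m

H ≈ 14.3 m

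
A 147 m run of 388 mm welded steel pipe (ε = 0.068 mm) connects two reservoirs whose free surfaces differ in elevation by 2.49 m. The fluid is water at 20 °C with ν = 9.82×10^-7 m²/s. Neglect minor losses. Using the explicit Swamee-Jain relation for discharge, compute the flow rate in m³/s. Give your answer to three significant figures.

Swamee-Jain (Type II): Q = -0.965·√(gD⁵h_f/L)·ln[ε/(3.7D) + √(3.17ν²L/(gD³h_f))]
√(gD⁵h_f/L) = √(9.81·0.388⁵·2.49/147) = 0.03823
ε/(3.7D) = 4.74×10^-5; √(3.17ν²L/(gD³h_f)) = 1.77×10^-5
Q = -0.965·0.03823·ln(6.511×10^-5) = 0.3556 m³/s
Check: V = 3.01 m/s, Re = 1.19×10^6, f = 0.01435, h_f = 2.51 m ≈ 2.49 m ✓

Q ≈ 0.356 m³/s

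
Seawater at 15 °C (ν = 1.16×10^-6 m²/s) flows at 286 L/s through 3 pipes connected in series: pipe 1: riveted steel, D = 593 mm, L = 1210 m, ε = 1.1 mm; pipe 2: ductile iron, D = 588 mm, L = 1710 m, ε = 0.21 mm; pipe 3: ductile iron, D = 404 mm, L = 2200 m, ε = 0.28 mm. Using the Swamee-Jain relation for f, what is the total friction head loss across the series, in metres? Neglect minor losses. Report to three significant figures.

H ≈ 31.1 m

Pipe 1: V = 1.036 m/s, Re = 5.29×10^5, ε/D = 0.00185, f = 0.02344, h_1 = f(L/D)V²/2g = 2.614 m
Pipe 2: V = 1.053 m/s, Re = 5.34×10^5, ε/D = 3.57×10^-4, f = 0.01674, h_2 = f(L/D)V²/2g = 2.753 m
Pipe 3: V = 2.231 m/s, Re = 7.77×10^5, ε/D = 6.93×10^-4, f = 0.01861, h_3 = f(L/D)V²/2g = 25.71 m
Series → Q common, losses add: H = Σh = 31.07 m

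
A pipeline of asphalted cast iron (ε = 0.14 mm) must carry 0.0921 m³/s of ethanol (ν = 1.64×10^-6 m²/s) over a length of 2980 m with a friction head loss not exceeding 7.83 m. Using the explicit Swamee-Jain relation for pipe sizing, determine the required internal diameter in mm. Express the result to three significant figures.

D ≈ 350 mm

Swamee-Jain (Type III): D = 0.66·[ε^1.25·(LQ²/(gh_f))^4.75 + ν·Q^9.4·(L/(gh_f))^5.2]^0.04
LQ²/(gh_f) = 0.3291; L/(gh_f) = 38.80
Term 1 = ε^1.25·(…)^4.75 = 7.76×10^-8; Term 2 = ν·Q^9.4·(…)^5.2 = 5.50×10^-8
D = 0.66·(7.76×10^-8 + 5.50×10^-8)^0.04 = 0.3503 m = 350 mm
Check: V = 0.956 m/s, Re = 2.04×10^5, f = 0.01835, h_f = 7.26 m ≈ 7.83 m ✓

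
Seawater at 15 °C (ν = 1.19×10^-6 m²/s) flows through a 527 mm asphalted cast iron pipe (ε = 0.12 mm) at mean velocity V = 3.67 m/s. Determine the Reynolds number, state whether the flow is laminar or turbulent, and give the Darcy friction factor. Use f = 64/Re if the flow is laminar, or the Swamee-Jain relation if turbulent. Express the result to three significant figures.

Re = VD/ν = 3.670·0.527/1.19×10^-6 = 1.63×10^6
Re > 4000 → turbulent; ε/D = 2.28×10^-4
Swamee-Jain: f = 0.01475

Re ≈ 1.63×10^6; turbulent; f ≈ 0.0147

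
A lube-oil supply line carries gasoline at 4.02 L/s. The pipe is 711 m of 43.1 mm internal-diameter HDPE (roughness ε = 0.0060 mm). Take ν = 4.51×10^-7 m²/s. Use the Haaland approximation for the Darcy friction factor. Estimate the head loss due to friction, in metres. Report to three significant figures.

V = 4Q/(πD²) = 4·0.00402/(π·0.0431²) = 2.755 m/s
Re = VD/ν = 2.755·0.0431/4.51×10^-7 = 2.63×10^5 → turbulent
ε/D = 0.0060/43.1 = 1.39×10^-4
Haaland: f = 0.01584
h_f = f(L/D)V²/(2g) = 0.01584·(711/0.0431)·2.755²/(2·9.81) = 101.1 m

h_f ≈ 101 m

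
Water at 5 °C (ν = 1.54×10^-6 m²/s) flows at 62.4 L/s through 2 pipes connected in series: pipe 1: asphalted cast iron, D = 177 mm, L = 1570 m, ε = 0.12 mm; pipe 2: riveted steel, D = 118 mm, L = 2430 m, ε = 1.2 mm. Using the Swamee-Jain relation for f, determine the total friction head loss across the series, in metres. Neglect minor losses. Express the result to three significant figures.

Pipe 1: V = 2.536 m/s, Re = 2.91×10^5, ε/D = 6.78×10^-4, f = 0.01932, h_1 = f(L/D)V²/2g = 56.16 m
Pipe 2: V = 5.706 m/s, Re = 4.37×10^5, ε/D = 0.0102, f = 0.03835, h_2 = f(L/D)V²/2g = 1310 m
Series → Q common, losses add: H = Σh = 1367 m

H ≈ 1370 m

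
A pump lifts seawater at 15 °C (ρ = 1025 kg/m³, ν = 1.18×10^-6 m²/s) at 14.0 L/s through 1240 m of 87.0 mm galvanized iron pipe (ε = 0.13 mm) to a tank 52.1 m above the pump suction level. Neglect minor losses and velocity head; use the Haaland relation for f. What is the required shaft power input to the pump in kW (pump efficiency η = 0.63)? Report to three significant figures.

V = 4Q/(πD²) = 2.355 m/s; Re = 1.74×10^5; ε/D = 0.00149; f = 0.02284
h_f = f(L/D)V²/2g = 92.01 m
Total head H = z + h_f = 52.1 + 92.01 = 144.1 m
P_hyd = ρgQH = 1025·9.81·0.0140·144.1 = 20.29 kW
P_shaft = P_hyd/η = 20.29/0.63 = 32.20 kW

P_shaft ≈ 32.2 kW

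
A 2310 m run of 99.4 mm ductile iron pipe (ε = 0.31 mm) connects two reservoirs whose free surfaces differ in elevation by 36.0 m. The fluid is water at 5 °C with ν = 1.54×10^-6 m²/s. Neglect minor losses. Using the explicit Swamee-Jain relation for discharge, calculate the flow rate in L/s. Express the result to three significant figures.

Swamee-Jain (Type II): Q = -0.965·√(gD⁵h_f/L)·ln[ε/(3.7D) + √(3.17ν²L/(gD³h_f))]
√(gD⁵h_f/L) = √(9.81·0.0994⁵·36.0/2310) = 0.001218
ε/(3.7D) = 8.43×10^-4; √(3.17ν²L/(gD³h_f)) = 2.24×10^-4
Q = -0.965·0.001218·ln(0.001067) = 0.008043 m³/s
Check: V = 1.04 m/s, Re = 6.69×10^4, f = 0.02859, h_f = 36.4 m ≈ 36.0 m ✓

Q ≈ 8.04 L/s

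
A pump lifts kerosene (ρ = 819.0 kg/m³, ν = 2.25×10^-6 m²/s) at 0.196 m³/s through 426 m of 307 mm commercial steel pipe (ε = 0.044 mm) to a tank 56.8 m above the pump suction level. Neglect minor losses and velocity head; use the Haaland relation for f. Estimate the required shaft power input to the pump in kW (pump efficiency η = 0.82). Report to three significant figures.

P_shaft ≈ 124 kW

V = 4Q/(πD²) = 2.648 m/s; Re = 3.61×10^5; ε/D = 1.43×10^-4; f = 0.01526
h_f = f(L/D)V²/2g = 7.564 m
Total head H = z + h_f = 56.8 + 7.564 = 64.36 m
P_hyd = ρgQH = 819.0·9.81·0.196·64.36 = 101.4 kW
P_shaft = P_hyd/η = 101.4/0.82 = 123.6 kW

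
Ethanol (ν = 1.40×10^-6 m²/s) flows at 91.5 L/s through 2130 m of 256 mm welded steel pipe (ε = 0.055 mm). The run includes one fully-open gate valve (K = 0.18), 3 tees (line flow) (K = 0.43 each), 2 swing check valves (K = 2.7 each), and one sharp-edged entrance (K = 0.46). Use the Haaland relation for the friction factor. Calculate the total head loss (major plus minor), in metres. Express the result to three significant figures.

V = 4Q/(πD²) = 1.778 m/s; V²/2g = 0.1611 m
Re = 3.25×10^5, ε/D = 2.15×10^-4 → f = 0.01604 (Haaland)
Major: h_f = f(L/D)·V²/2g = 0.01604·8320·0.1611 = 21.50 m
Minor: ΣK = 7.33; h_m = ΣK·V²/2g = 1.181 m
Total H_L = 21.50 + 1.181 = 22.68 m

H_L ≈ 22.7 m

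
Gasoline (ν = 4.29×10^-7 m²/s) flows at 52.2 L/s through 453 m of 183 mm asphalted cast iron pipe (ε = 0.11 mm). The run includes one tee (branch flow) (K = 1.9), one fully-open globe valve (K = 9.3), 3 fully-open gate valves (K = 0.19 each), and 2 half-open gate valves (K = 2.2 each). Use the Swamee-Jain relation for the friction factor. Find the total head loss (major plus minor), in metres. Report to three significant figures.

V = 4Q/(πD²) = 1.985 m/s; V²/2g = 0.2008 m
Re = 8.47×10^5, ε/D = 6.01×10^-4 → f = 0.01803 (Swamee-Jain)
Major: h_f = f(L/D)·V²/2g = 0.01803·2475·0.2008 = 8.961 m
Minor: ΣK = 16.2; h_m = ΣK·V²/2g = 3.246 m
Total H_L = 8.961 + 3.246 = 12.21 m

H_L ≈ 12.2 m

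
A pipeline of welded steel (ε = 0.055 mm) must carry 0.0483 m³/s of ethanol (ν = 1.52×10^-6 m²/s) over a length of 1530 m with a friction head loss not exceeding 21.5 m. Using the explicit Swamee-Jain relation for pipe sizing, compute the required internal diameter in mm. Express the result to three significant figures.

D ≈ 192 mm

Swamee-Jain (Type III): D = 0.66·[ε^1.25·(LQ²/(gh_f))^4.75 + ν·Q^9.4·(L/(gh_f))^5.2]^0.04
LQ²/(gh_f) = 0.01692; L/(gh_f) = 7.254
Term 1 = ε^1.25·(…)^4.75 = 1.82×10^-14; Term 2 = ν·Q^9.4·(…)^5.2 = 1.93×10^-14
D = 0.66·(1.82×10^-14 + 1.93×10^-14)^0.04 = 0.1917 m = 192 mm
Check: V = 1.67 m/s, Re = 2.11×10^5, f = 0.01760, h_f = 20.1 m ≈ 21.5 m ✓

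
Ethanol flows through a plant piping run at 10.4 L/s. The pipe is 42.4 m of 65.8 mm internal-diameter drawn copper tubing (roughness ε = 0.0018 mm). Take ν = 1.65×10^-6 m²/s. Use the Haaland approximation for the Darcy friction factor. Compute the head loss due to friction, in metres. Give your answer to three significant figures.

V = 4Q/(πD²) = 4·0.0104/(π·0.0658²) = 3.058 m/s
Re = VD/ν = 3.058·0.0658/1.65×10^-6 = 1.22×10^5 → turbulent
ε/D = 0.0018/65.8 = 2.74×10^-5
Haaland: f = 0.01723
h_f = f(L/D)V²/(2g) = 0.01723·(42.4/0.0658)·3.058²/(2·9.81) = 5.294 m

h_f ≈ 5.29 m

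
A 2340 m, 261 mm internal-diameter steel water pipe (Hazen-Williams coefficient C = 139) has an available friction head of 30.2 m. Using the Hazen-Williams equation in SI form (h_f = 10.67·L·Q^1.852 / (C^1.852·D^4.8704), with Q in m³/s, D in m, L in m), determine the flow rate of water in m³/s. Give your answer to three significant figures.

Q ≈ 0.108 m³/s

Rearranging: Q = [h_f·C^1.852·D^4.8704 / (10.67·L)]^(1/1.852)
Q = [30.2·139^1.852·0.261^4.8704 / (10.67·2340)]^0.540 = 0.1081 m³/s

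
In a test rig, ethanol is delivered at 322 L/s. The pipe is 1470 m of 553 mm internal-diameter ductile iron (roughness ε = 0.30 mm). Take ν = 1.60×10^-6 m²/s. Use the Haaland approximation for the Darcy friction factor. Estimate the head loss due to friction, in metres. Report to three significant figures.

h_f ≈ 4.36 m

V = 4Q/(πD²) = 4·0.322/(π·0.553²) = 1.341 m/s
Re = VD/ν = 1.341·0.553/1.60×10^-6 = 4.63×10^5 → turbulent
ε/D = 0.30/553 = 5.42×10^-4
Haaland: f = 0.01790
h_f = f(L/D)V²/(2g) = 0.01790·(1470/0.553)·1.341²/(2·9.81) = 4.359 m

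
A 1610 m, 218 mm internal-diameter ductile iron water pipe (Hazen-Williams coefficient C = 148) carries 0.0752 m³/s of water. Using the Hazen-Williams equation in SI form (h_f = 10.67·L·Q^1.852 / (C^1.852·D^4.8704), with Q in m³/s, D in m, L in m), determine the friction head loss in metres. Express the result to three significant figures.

h_f = 10.67·1610·0.0752^1.852 / (148^1.852·0.218^4.8704) = 22.72 m

h_f ≈ 22.7 m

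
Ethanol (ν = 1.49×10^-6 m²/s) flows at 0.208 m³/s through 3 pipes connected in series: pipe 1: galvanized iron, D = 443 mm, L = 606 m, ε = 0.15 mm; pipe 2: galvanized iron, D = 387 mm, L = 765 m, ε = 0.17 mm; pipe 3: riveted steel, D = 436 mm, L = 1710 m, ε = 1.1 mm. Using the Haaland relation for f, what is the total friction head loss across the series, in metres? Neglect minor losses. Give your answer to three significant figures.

H ≈ 17.4 m

Pipe 1: V = 1.349 m/s, Re = 4.01×10^5, ε/D = 3.39×10^-4, f = 0.01669, h_1 = f(L/D)V²/2g = 2.119 m
Pipe 2: V = 1.768 m/s, Re = 4.59×10^5, ε/D = 4.39×10^-4, f = 0.01725, h_2 = f(L/D)V²/2g = 5.435 m
Pipe 3: V = 1.393 m/s, Re = 4.08×10^5, ε/D = 0.00252, f = 0.02532, h_3 = f(L/D)V²/2g = 9.825 m
Series → Q common, losses add: H = Σh = 17.38 m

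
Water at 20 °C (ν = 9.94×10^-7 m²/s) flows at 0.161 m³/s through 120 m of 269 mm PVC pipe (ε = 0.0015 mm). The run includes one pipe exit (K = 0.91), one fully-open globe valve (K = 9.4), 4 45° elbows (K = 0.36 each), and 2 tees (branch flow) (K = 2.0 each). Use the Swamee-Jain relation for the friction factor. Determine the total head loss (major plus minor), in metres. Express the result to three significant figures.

V = 4Q/(πD²) = 2.833 m/s; V²/2g = 0.4090 m
Re = 7.67×10^5, ε/D = 5.58×10^-6 → f = 0.01226 (Swamee-Jain)
Major: h_f = f(L/D)·V²/2g = 0.01226·446.1·0.4090 = 2.238 m
Minor: ΣK = 15.8; h_m = ΣK·V²/2g = 6.442 m
Total H_L = 2.238 + 6.442 = 8.680 m

H_L ≈ 8.68 m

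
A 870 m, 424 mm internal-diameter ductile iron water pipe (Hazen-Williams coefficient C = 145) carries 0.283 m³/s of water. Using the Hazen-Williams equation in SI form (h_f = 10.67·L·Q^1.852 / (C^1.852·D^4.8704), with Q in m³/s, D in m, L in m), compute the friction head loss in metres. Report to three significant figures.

h_f = 10.67·870·0.283^1.852 / (145^1.852·0.424^4.8704) = 5.813 m

h_f ≈ 5.81 m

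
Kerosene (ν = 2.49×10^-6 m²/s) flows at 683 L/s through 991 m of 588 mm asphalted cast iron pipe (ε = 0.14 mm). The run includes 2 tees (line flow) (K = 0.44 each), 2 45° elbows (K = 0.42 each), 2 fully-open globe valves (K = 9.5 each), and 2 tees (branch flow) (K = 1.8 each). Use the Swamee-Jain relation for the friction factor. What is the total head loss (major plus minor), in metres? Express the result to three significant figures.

V = 4Q/(πD²) = 2.515 m/s; V²/2g = 0.3224 m
Re = 5.94×10^5, ε/D = 2.38×10^-4 → f = 0.01565 (Swamee-Jain)
Major: h_f = f(L/D)·V²/2g = 0.01565·1685·0.3224 = 8.507 m
Minor: ΣK = 24.3; h_m = ΣK·V²/2g = 7.842 m
Total H_L = 8.507 + 7.842 = 16.35 m

H_L ≈ 16.3 m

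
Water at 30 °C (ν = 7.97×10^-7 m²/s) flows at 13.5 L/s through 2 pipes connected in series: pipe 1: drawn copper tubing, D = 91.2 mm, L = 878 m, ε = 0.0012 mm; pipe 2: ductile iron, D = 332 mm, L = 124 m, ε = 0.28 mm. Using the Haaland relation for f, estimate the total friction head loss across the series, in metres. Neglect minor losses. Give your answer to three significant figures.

H ≈ 31.6 m

Pipe 1: V = 2.067 m/s, Re = 2.36×10^5, ε/D = 1.32×10^-5, f = 0.01509, h_1 = f(L/D)V²/2g = 31.63 m
Pipe 2: V = 0.1559 m/s, Re = 6.50×10^4, ε/D = 8.43×10^-4, f = 0.02247, h_2 = f(L/D)V²/2g = 0.01040 m
Series → Q common, losses add: H = Σh = 31.64 m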